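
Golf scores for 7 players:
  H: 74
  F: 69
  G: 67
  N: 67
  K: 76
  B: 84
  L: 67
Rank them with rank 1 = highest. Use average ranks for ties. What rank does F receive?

4

Sorted (descending): 84, 76, 74, 69, 67, 67, 67
The 3 values of 67 occupy positions 5–7 → average rank 6.
F has value 69 → rank 4.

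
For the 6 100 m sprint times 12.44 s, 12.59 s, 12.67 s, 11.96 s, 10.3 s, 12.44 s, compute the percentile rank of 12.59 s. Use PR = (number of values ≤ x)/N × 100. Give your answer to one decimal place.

N = 6.
Strictly below 12.59: 4. Equal to 12.59: 1.
PR = 5/6 × 100 = 83.3

83.3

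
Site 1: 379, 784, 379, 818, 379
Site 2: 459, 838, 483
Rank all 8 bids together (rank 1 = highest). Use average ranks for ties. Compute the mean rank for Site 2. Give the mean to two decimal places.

Sorted (descending): 838, 818, 784, 483, 459, 379, 379, 379
The 3 values of 379 occupy positions 6–8 → average rank 7.
Site 2 values → pooled ranks: 459→5, 838→1, 483→4
Mean rank = (5 + 1 + 4) / 3 = 3.33

3.33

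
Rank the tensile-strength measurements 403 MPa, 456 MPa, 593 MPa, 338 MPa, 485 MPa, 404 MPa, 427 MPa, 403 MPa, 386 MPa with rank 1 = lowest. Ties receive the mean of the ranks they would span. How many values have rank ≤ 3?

2

Sorted (ascending): 338, 386, 403, 403, 404, 427, 456, 485, 593
The 2 values of 403 occupy positions 3–4 → average rank (3+4)/2 = 3.5.
Ranks ≤ 3: {1, 2} → 2 values.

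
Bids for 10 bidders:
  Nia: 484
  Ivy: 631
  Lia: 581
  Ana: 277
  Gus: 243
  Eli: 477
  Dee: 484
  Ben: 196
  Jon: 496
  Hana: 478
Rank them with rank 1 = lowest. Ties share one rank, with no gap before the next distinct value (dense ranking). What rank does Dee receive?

Sorted (ascending): 196, 243, 277, 477, 478, 484, 484, 496, 581, 631
The 2 values of 484 share dense rank 6.
Remaining distinct values take the next consecutive integers.
Dee has value 484 → rank 6.

6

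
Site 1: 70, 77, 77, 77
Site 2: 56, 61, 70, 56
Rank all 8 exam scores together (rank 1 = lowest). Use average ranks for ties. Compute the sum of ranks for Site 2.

10.5

Sorted (ascending): 56, 56, 61, 70, 70, 77, 77, 77
The 2 values of 56 occupy positions 1–2 → average rank (1+2)/2 = 1.5.
The 2 values of 70 occupy positions 4–5 → average rank (4+5)/2 = 4.5.
The 3 values of 77 occupy positions 6–8 → average rank 7.
Site 2 values → pooled ranks: 56→1.5, 61→3, 70→4.5, 56→1.5
Rank sum = 1.5 + 3 + 4.5 + 1.5 = 10.5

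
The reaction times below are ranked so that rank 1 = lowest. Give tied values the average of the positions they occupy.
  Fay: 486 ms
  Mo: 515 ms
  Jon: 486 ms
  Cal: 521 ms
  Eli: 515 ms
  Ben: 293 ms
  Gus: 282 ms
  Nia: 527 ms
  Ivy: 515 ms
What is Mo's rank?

Sorted (ascending): 282, 293, 486, 486, 515, 515, 515, 521, 527
The 2 values of 486 occupy positions 3–4 → average rank (3+4)/2 = 3.5.
The 3 values of 515 occupy positions 5–7 → average rank 6.
Mo has value 515 ms → rank 6.

6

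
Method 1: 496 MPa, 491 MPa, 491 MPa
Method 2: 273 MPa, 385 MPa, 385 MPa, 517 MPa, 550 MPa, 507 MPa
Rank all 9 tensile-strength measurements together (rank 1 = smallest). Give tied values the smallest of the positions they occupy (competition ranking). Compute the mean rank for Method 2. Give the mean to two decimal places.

4.83

Sorted (ascending): 273, 385, 385, 491, 491, 496, 507, 517, 550
The 2 values of 385 occupy positions 2–3 → each gets rank 2.
The 2 values of 491 occupy positions 4–5 → each gets rank 4.
Method 2 values → pooled ranks: 273→1, 385→2, 385→2, 517→8, 550→9, 507→7
Mean rank = (1 + 2 + 2 + 8 + 9 + 7) / 6 = 4.83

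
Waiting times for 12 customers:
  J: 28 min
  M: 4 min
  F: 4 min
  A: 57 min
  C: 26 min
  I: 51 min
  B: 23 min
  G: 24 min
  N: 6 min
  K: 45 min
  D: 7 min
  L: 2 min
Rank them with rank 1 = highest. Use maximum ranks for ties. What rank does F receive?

Sorted (descending): 57, 51, 45, 28, 26, 24, 23, 7, 6, 4, 4, 2
The 2 values of 4 occupy positions 10–11 → each gets rank 11.
F has value 4 min → rank 11.

11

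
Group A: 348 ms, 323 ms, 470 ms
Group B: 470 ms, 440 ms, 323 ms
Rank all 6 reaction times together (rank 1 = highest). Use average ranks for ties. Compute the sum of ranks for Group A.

Sorted (descending): 470, 470, 440, 348, 323, 323
The 2 values of 470 occupy positions 1–2 → average rank (1+2)/2 = 1.5.
The 2 values of 323 occupy positions 5–6 → average rank (5+6)/2 = 5.5.
Group A values → pooled ranks: 348→4, 323→5.5, 470→1.5
Rank sum = 4 + 5.5 + 1.5 = 11

11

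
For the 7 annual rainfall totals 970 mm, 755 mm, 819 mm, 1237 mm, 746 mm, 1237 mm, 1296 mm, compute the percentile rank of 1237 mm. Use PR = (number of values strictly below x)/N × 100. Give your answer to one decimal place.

57.1

N = 7.
Strictly below 1237: 4. Equal to 1237: 2.
PR = 4/7 × 100 = 57.1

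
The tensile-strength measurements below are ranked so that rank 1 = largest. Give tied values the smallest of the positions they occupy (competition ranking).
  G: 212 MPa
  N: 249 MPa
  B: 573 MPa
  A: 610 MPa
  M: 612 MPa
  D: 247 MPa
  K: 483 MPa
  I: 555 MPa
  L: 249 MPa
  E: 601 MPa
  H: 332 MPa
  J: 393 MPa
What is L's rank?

Sorted (descending): 612, 610, 601, 573, 555, 483, 393, 332, 249, 249, 247, 212
The 2 values of 249 occupy positions 9–10 → each gets rank 9.
L has value 249 MPa → rank 9.

9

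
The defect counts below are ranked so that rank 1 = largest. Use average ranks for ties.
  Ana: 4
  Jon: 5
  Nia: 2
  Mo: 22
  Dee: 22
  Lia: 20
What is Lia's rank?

3

Sorted (descending): 22, 22, 20, 5, 4, 2
The 2 values of 22 occupy positions 1–2 → average rank (1+2)/2 = 1.5.
Lia has value 20 → rank 3.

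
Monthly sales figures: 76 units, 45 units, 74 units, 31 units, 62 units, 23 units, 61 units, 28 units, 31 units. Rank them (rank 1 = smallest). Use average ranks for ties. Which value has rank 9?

Sorted (ascending): 23, 28, 31, 31, 45, 61, 62, 74, 76
The 2 values of 31 occupy positions 3–4 → average rank (3+4)/2 = 3.5.
Rank 9 → value 76.

76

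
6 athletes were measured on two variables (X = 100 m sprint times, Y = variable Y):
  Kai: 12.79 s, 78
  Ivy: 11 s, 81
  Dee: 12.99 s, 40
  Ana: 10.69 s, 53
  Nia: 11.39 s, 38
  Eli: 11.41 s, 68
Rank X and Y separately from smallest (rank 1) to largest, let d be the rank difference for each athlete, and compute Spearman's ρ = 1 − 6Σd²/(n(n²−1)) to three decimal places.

-0.143

Ranks of variable 1: 5, 2, 6, 1, 3, 4
Ranks of variable 2: 5, 6, 2, 3, 1, 4
d = r₁ − r₂: 0, -4, 4, -2, 2, 0
d²: 0, 16, 16, 4, 4, 0; Σd² = 40
ρ = 1 − 6·40/(6·35) = 1 − 240/210 = -0.143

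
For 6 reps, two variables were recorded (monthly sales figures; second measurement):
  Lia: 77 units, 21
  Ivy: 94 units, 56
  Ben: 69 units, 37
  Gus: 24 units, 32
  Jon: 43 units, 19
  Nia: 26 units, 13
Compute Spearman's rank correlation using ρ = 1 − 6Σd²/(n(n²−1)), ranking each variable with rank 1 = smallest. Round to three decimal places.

Ranks of variable 1: 5, 6, 4, 1, 3, 2
Ranks of variable 2: 3, 6, 5, 4, 2, 1
d = r₁ − r₂: 2, 0, -1, -3, 1, 1
d²: 4, 0, 1, 9, 1, 1; Σd² = 16
ρ = 1 − 6·16/(6·35) = 1 − 96/210 = 0.543

0.543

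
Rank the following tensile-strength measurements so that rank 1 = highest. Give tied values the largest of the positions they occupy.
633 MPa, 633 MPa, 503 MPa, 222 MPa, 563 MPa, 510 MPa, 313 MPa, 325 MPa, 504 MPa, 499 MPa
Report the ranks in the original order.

2, 2, 6, 10, 3, 4, 9, 8, 5, 7

Sorted (descending): 633, 633, 563, 510, 504, 503, 499, 325, 313, 222
The 2 values of 633 occupy positions 1–2 → each gets rank 2.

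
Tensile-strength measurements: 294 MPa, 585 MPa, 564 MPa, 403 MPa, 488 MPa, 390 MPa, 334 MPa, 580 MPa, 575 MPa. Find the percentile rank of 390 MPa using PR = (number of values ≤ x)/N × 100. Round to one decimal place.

N = 9.
Strictly below 390: 2. Equal to 390: 1.
PR = 3/9 × 100 = 33.3

33.3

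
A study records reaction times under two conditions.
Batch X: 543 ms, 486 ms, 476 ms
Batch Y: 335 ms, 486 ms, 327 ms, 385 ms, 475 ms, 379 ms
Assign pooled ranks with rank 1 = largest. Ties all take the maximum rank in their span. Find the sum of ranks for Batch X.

Sorted (descending): 543, 486, 486, 476, 475, 385, 379, 335, 327
The 2 values of 486 occupy positions 2–3 → each gets rank 3.
Batch X values → pooled ranks: 543→1, 486→3, 476→4
Rank sum = 1 + 3 + 4 = 8

8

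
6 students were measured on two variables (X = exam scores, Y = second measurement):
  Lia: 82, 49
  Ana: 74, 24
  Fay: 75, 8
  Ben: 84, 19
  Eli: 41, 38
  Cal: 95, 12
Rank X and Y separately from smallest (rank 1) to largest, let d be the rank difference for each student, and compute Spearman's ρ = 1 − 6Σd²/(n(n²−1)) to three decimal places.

-0.371

Ranks of variable 1: 4, 2, 3, 5, 1, 6
Ranks of variable 2: 6, 4, 1, 3, 5, 2
d = r₁ − r₂: -2, -2, 2, 2, -4, 4
d²: 4, 4, 4, 4, 16, 16; Σd² = 48
ρ = 1 − 6·48/(6·35) = 1 − 288/210 = -0.371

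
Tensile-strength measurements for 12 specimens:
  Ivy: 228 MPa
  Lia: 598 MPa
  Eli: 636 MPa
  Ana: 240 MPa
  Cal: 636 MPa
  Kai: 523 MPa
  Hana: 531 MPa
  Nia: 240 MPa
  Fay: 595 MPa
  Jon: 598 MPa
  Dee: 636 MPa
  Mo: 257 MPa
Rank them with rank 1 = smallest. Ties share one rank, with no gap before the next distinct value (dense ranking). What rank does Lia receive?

7

Sorted (ascending): 228, 240, 240, 257, 523, 531, 595, 598, 598, 636, 636, 636
The 2 values of 240 share dense rank 2.
The 2 values of 598 share dense rank 7.
The 3 values of 636 share dense rank 8.
Remaining distinct values take the next consecutive integers.
Lia has value 598 MPa → rank 7.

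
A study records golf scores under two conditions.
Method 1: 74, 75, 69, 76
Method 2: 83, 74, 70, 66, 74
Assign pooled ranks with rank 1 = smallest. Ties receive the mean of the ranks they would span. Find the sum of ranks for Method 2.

23

Sorted (ascending): 66, 69, 70, 74, 74, 74, 75, 76, 83
The 3 values of 74 occupy positions 4–6 → average rank 5.
Method 2 values → pooled ranks: 83→9, 74→5, 70→3, 66→1, 74→5
Rank sum = 9 + 5 + 3 + 1 + 5 = 23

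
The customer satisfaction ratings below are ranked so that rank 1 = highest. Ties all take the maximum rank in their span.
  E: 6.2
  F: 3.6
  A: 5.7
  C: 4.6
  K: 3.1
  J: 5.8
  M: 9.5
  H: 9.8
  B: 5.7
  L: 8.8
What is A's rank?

Sorted (descending): 9.8, 9.5, 8.8, 6.2, 5.8, 5.7, 5.7, 4.6, 3.6, 3.1
The 2 values of 5.7 occupy positions 6–7 → each gets rank 7.
A has value 5.7 → rank 7.

7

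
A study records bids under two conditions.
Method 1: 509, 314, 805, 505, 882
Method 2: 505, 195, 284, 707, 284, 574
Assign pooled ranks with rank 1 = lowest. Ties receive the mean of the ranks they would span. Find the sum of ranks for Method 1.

Sorted (ascending): 195, 284, 284, 314, 505, 505, 509, 574, 707, 805, 882
The 2 values of 284 occupy positions 2–3 → average rank (2+3)/2 = 2.5.
The 2 values of 505 occupy positions 5–6 → average rank (5+6)/2 = 5.5.
Method 1 values → pooled ranks: 509→7, 314→4, 805→10, 505→5.5, 882→11
Rank sum = 7 + 4 + 10 + 5.5 + 11 = 37.5

37.5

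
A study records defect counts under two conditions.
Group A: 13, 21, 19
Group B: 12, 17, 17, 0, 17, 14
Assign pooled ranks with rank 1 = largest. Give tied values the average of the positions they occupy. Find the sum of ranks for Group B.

35

Sorted (descending): 21, 19, 17, 17, 17, 14, 13, 12, 0
The 3 values of 17 occupy positions 3–5 → average rank 4.
Group B values → pooled ranks: 12→8, 17→4, 17→4, 0→9, 17→4, 14→6
Rank sum = 8 + 4 + 4 + 9 + 4 + 6 = 35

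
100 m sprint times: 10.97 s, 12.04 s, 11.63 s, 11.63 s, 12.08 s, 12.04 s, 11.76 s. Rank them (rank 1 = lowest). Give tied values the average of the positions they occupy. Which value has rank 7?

12.08

Sorted (ascending): 10.97, 11.63, 11.63, 11.76, 12.04, 12.04, 12.08
The 2 values of 11.63 occupy positions 2–3 → average rank (2+3)/2 = 2.5.
The 2 values of 12.04 occupy positions 5–6 → average rank (5+6)/2 = 5.5.
Rank 7 → value 12.08.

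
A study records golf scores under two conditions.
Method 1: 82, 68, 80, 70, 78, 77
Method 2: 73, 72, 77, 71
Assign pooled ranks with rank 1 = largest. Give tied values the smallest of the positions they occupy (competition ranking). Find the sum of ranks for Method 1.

Sorted (descending): 82, 80, 78, 77, 77, 73, 72, 71, 70, 68
The 2 values of 77 occupy positions 4–5 → each gets rank 4.
Method 1 values → pooled ranks: 82→1, 68→10, 80→2, 70→9, 78→3, 77→4
Rank sum = 1 + 10 + 2 + 9 + 3 + 4 = 29

29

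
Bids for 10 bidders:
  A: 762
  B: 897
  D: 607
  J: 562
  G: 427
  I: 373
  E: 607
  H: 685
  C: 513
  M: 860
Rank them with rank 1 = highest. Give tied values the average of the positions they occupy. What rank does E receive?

Sorted (descending): 897, 860, 762, 685, 607, 607, 562, 513, 427, 373
The 2 values of 607 occupy positions 5–6 → average rank (5+6)/2 = 5.5.
E has value 607 → rank 5.5.

5.5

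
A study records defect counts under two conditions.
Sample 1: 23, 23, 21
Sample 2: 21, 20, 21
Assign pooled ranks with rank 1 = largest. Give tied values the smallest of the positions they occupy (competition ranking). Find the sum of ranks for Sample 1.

5

Sorted (descending): 23, 23, 21, 21, 21, 20
The 2 values of 23 occupy positions 1–2 → each gets rank 1.
The 3 values of 21 occupy positions 3–5 → each gets rank 3.
Sample 1 values → pooled ranks: 23→1, 23→1, 21→3
Rank sum = 1 + 1 + 3 = 5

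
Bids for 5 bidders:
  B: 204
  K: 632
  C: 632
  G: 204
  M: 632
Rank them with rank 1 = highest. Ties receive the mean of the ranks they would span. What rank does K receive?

2

Sorted (descending): 632, 632, 632, 204, 204
The 3 values of 632 occupy positions 1–3 → average rank 2.
The 2 values of 204 occupy positions 4–5 → average rank (4+5)/2 = 4.5.
K has value 632 → rank 2.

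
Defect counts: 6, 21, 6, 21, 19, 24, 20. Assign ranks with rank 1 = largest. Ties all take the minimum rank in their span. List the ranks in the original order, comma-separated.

Sorted (descending): 24, 21, 21, 20, 19, 6, 6
The 2 values of 21 occupy positions 2–3 → each gets rank 2.
The 2 values of 6 occupy positions 6–7 → each gets rank 6.

6, 2, 6, 2, 5, 1, 4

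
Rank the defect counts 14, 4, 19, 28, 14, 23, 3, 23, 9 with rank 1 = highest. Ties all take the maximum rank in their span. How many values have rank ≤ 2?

Sorted (descending): 28, 23, 23, 19, 14, 14, 9, 4, 3
The 2 values of 23 occupy positions 2–3 → each gets rank 3.
The 2 values of 14 occupy positions 5–6 → each gets rank 6.
Ranks ≤ 2: {1} → 1 value.

1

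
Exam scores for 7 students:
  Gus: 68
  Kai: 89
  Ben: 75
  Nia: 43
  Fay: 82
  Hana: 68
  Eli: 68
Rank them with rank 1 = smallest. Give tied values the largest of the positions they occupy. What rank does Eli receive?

4

Sorted (ascending): 43, 68, 68, 68, 75, 82, 89
The 3 values of 68 occupy positions 2–4 → each gets rank 4.
Eli has value 68 → rank 4.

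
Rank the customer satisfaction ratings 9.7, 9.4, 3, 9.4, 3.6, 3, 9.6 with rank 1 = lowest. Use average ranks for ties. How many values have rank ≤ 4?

3

Sorted (ascending): 3, 3, 3.6, 9.4, 9.4, 9.6, 9.7
The 2 values of 3 occupy positions 1–2 → average rank (1+2)/2 = 1.5.
The 2 values of 9.4 occupy positions 4–5 → average rank (4+5)/2 = 4.5.
Ranks ≤ 4: {1.5, 1.5, 3} → 3 values.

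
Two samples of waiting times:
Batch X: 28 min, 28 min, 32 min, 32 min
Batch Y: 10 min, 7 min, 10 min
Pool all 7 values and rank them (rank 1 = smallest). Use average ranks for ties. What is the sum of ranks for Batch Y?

6

Sorted (ascending): 7, 10, 10, 28, 28, 32, 32
The 2 values of 10 occupy positions 2–3 → average rank (2+3)/2 = 2.5.
The 2 values of 28 occupy positions 4–5 → average rank (4+5)/2 = 4.5.
The 2 values of 32 occupy positions 6–7 → average rank (6+7)/2 = 6.5.
Batch Y values → pooled ranks: 10→2.5, 7→1, 10→2.5
Rank sum = 2.5 + 1 + 2.5 = 6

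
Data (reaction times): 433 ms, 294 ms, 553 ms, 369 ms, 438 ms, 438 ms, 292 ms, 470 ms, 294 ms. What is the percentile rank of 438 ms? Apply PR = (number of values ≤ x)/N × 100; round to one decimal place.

N = 9.
Strictly below 438: 5. Equal to 438: 2.
PR = 7/9 × 100 = 77.8

77.8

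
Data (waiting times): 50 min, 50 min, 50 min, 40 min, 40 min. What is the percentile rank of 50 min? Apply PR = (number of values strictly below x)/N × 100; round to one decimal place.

N = 5.
Strictly below 50: 2. Equal to 50: 3.
PR = 2/5 × 100 = 40.0

40.0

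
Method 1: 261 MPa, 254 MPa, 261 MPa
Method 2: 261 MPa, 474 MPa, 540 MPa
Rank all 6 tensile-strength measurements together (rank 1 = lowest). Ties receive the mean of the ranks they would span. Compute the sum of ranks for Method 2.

14

Sorted (ascending): 254, 261, 261, 261, 474, 540
The 3 values of 261 occupy positions 2–4 → average rank 3.
Method 2 values → pooled ranks: 261→3, 474→5, 540→6
Rank sum = 3 + 5 + 6 = 14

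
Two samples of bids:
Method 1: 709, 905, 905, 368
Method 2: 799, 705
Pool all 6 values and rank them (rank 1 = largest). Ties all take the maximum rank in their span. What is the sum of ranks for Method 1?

14

Sorted (descending): 905, 905, 799, 709, 705, 368
The 2 values of 905 occupy positions 1–2 → each gets rank 2.
Method 1 values → pooled ranks: 709→4, 905→2, 905→2, 368→6
Rank sum = 4 + 2 + 2 + 6 = 14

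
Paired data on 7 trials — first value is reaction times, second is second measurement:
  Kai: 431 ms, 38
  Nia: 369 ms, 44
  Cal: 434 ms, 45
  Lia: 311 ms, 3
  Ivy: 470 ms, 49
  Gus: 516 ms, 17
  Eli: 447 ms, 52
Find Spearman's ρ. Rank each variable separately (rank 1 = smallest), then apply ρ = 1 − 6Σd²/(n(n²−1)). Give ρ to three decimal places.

0.393

Ranks of variable 1: 3, 2, 4, 1, 6, 7, 5
Ranks of variable 2: 3, 4, 5, 1, 6, 2, 7
d = r₁ − r₂: 0, -2, -1, 0, 0, 5, -2
d²: 0, 4, 1, 0, 0, 25, 4; Σd² = 34
ρ = 1 − 6·34/(7·48) = 1 − 204/336 = 0.393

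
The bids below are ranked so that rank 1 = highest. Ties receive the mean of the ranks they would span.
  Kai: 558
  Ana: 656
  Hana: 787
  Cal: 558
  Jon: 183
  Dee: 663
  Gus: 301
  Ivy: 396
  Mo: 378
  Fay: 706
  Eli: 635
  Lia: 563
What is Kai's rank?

7.5

Sorted (descending): 787, 706, 663, 656, 635, 563, 558, 558, 396, 378, 301, 183
The 2 values of 558 occupy positions 7–8 → average rank (7+8)/2 = 7.5.
Kai has value 558 → rank 7.5.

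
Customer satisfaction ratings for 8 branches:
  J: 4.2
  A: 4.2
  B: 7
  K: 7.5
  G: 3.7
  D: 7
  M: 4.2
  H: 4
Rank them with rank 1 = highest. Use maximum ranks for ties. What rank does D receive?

Sorted (descending): 7.5, 7, 7, 4.2, 4.2, 4.2, 4, 3.7
The 2 values of 7 occupy positions 2–3 → each gets rank 3.
The 3 values of 4.2 occupy positions 4–6 → each gets rank 6.
D has value 7 → rank 3.

3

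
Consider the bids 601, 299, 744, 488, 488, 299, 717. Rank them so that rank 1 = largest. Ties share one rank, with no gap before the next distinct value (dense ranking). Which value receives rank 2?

Sorted (descending): 744, 717, 601, 488, 488, 299, 299
The 2 values of 488 share dense rank 4.
The 2 values of 299 share dense rank 5.
Remaining distinct values take the next consecutive integers.
Rank 2 → value 717.

717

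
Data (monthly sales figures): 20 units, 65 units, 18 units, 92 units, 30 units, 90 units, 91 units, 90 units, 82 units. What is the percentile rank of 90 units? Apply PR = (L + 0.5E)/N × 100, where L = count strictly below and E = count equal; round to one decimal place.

66.7

N = 9.
Strictly below 90: 5. Equal to 90: 2.
PR = (5 + 0.5·2)/9 × 100 = 66.7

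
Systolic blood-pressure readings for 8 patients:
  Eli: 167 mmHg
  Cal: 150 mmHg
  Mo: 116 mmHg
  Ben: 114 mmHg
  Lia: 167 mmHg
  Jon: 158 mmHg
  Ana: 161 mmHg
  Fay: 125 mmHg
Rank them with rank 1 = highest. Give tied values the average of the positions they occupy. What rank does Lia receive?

1.5

Sorted (descending): 167, 167, 161, 158, 150, 125, 116, 114
The 2 values of 167 occupy positions 1–2 → average rank (1+2)/2 = 1.5.
Lia has value 167 mmHg → rank 1.5.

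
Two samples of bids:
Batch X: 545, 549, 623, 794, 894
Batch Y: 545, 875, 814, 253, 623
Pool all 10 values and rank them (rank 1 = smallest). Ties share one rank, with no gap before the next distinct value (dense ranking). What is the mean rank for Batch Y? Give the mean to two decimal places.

Sorted (ascending): 253, 545, 545, 549, 623, 623, 794, 814, 875, 894
The 2 values of 545 share dense rank 2.
The 2 values of 623 share dense rank 4.
Remaining distinct values take the next consecutive integers.
Batch Y values → pooled ranks: 545→2, 875→7, 814→6, 253→1, 623→4
Mean rank = (2 + 7 + 6 + 1 + 4) / 5 = 4.00

4.00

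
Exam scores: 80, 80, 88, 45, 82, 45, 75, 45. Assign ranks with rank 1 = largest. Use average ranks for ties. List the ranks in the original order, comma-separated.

3.5, 3.5, 1, 7, 2, 7, 5, 7

Sorted (descending): 88, 82, 80, 80, 75, 45, 45, 45
The 2 values of 80 occupy positions 3–4 → average rank (3+4)/2 = 3.5.
The 3 values of 45 occupy positions 6–8 → average rank 7.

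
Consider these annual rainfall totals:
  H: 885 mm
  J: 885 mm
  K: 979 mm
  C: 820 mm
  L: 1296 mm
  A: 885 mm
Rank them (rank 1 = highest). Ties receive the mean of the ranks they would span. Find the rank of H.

4

Sorted (descending): 1296, 979, 885, 885, 885, 820
The 3 values of 885 occupy positions 3–5 → average rank 4.
H has value 885 mm → rank 4.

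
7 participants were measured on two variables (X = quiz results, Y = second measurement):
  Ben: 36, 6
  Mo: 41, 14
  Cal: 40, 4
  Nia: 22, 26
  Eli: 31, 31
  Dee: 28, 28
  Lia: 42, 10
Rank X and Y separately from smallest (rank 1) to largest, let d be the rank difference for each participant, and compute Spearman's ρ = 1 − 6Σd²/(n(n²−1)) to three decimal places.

-0.571

Ranks of variable 1: 4, 6, 5, 1, 3, 2, 7
Ranks of variable 2: 2, 4, 1, 5, 7, 6, 3
d = r₁ − r₂: 2, 2, 4, -4, -4, -4, 4
d²: 4, 4, 16, 16, 16, 16, 16; Σd² = 88
ρ = 1 − 6·88/(7·48) = 1 − 528/336 = -0.571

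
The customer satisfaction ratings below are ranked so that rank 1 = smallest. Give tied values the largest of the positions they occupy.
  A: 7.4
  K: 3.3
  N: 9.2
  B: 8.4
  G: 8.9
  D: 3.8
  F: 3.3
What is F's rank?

2

Sorted (ascending): 3.3, 3.3, 3.8, 7.4, 8.4, 8.9, 9.2
The 2 values of 3.3 occupy positions 1–2 → each gets rank 2.
F has value 3.3 → rank 2.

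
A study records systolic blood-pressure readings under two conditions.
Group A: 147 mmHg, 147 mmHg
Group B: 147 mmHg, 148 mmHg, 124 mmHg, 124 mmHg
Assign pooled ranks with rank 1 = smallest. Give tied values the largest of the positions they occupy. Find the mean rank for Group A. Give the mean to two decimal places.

Sorted (ascending): 124, 124, 147, 147, 147, 148
The 2 values of 124 occupy positions 1–2 → each gets rank 2.
The 3 values of 147 occupy positions 3–5 → each gets rank 5.
Group A values → pooled ranks: 147→5, 147→5
Mean rank = (5 + 5) / 2 = 5.00

5.00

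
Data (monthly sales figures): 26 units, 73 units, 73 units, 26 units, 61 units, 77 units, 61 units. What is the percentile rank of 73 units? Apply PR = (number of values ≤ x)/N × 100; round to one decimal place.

N = 7.
Strictly below 73: 4. Equal to 73: 2.
PR = 6/7 × 100 = 85.7

85.7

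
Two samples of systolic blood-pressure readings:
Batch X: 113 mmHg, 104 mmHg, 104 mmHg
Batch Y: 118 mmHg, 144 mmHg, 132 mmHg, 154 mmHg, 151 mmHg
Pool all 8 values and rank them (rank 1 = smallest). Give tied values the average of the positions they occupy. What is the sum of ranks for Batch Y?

Sorted (ascending): 104, 104, 113, 118, 132, 144, 151, 154
The 2 values of 104 occupy positions 1–2 → average rank (1+2)/2 = 1.5.
Batch Y values → pooled ranks: 118→4, 144→6, 132→5, 154→8, 151→7
Rank sum = 4 + 6 + 5 + 8 + 7 = 30

30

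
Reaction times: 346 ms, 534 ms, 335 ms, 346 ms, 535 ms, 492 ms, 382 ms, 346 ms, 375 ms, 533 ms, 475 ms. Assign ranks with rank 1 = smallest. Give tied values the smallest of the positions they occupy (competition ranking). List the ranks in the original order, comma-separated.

2, 10, 1, 2, 11, 8, 6, 2, 5, 9, 7

Sorted (ascending): 335, 346, 346, 346, 375, 382, 475, 492, 533, 534, 535
The 3 values of 346 occupy positions 2–4 → each gets rank 2.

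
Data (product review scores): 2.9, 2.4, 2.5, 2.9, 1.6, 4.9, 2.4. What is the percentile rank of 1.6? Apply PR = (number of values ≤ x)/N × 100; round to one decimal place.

14.3

N = 7.
Strictly below 1.6: 0. Equal to 1.6: 1.
PR = 1/7 × 100 = 14.3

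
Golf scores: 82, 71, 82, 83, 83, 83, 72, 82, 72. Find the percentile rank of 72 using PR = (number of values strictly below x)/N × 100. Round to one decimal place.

N = 9.
Strictly below 72: 1. Equal to 72: 2.
PR = 1/9 × 100 = 11.1

11.1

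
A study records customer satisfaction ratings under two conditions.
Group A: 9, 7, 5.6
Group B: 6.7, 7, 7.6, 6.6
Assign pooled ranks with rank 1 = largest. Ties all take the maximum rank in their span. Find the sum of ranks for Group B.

17

Sorted (descending): 9, 7.6, 7, 7, 6.7, 6.6, 5.6
The 2 values of 7 occupy positions 3–4 → each gets rank 4.
Group B values → pooled ranks: 6.7→5, 7→4, 7.6→2, 6.6→6
Rank sum = 5 + 4 + 2 + 6 = 17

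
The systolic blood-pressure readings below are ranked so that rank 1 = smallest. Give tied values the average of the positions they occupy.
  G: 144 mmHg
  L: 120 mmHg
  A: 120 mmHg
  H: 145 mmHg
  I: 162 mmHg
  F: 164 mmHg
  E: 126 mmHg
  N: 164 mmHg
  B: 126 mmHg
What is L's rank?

1.5

Sorted (ascending): 120, 120, 126, 126, 144, 145, 162, 164, 164
The 2 values of 120 occupy positions 1–2 → average rank (1+2)/2 = 1.5.
The 2 values of 126 occupy positions 3–4 → average rank (3+4)/2 = 3.5.
The 2 values of 164 occupy positions 8–9 → average rank (8+9)/2 = 8.5.
L has value 120 mmHg → rank 1.5.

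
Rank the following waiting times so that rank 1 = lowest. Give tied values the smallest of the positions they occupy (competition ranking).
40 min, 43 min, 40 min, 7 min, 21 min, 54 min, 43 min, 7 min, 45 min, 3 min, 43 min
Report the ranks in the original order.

Sorted (ascending): 3, 7, 7, 21, 40, 40, 43, 43, 43, 45, 54
The 2 values of 7 occupy positions 2–3 → each gets rank 2.
The 2 values of 40 occupy positions 5–6 → each gets rank 5.
The 3 values of 43 occupy positions 7–9 → each gets rank 7.

5, 7, 5, 2, 4, 11, 7, 2, 10, 1, 7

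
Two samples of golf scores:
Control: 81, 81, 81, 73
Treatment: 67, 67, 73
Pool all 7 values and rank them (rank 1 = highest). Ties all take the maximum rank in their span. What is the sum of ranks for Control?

14

Sorted (descending): 81, 81, 81, 73, 73, 67, 67
The 3 values of 81 occupy positions 1–3 → each gets rank 3.
The 2 values of 73 occupy positions 4–5 → each gets rank 5.
The 2 values of 67 occupy positions 6–7 → each gets rank 7.
Control values → pooled ranks: 81→3, 81→3, 81→3, 73→5
Rank sum = 3 + 3 + 3 + 5 = 14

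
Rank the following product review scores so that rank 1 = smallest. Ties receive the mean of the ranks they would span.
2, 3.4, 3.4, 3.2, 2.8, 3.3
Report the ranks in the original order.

1, 5.5, 5.5, 3, 2, 4

Sorted (ascending): 2, 2.8, 3.2, 3.3, 3.4, 3.4
The 2 values of 3.4 occupy positions 5–6 → average rank (5+6)/2 = 5.5.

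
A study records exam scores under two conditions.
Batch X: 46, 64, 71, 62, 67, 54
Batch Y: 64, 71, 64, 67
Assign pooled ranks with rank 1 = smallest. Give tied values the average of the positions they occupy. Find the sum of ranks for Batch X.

28

Sorted (ascending): 46, 54, 62, 64, 64, 64, 67, 67, 71, 71
The 3 values of 64 occupy positions 4–6 → average rank 5.
The 2 values of 67 occupy positions 7–8 → average rank (7+8)/2 = 7.5.
The 2 values of 71 occupy positions 9–10 → average rank (9+10)/2 = 9.5.
Batch X values → pooled ranks: 46→1, 64→5, 71→9.5, 62→3, 67→7.5, 54→2
Rank sum = 1 + 5 + 9.5 + 3 + 7.5 + 2 = 28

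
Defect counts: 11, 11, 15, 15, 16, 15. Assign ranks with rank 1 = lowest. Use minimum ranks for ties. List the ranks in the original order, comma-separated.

Sorted (ascending): 11, 11, 15, 15, 15, 16
The 2 values of 11 occupy positions 1–2 → each gets rank 1.
The 3 values of 15 occupy positions 3–5 → each gets rank 3.

1, 1, 3, 3, 6, 3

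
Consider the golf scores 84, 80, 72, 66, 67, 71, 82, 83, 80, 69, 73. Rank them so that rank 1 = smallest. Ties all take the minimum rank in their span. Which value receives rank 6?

Sorted (ascending): 66, 67, 69, 71, 72, 73, 80, 80, 82, 83, 84
The 2 values of 80 occupy positions 7–8 → each gets rank 7.
Rank 6 → value 73.

73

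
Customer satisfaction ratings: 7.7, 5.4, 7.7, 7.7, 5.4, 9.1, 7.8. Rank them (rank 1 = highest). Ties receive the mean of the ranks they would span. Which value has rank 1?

9.1

Sorted (descending): 9.1, 7.8, 7.7, 7.7, 7.7, 5.4, 5.4
The 3 values of 7.7 occupy positions 3–5 → average rank 4.
The 2 values of 5.4 occupy positions 6–7 → average rank (6+7)/2 = 6.5.
Rank 1 → value 9.1.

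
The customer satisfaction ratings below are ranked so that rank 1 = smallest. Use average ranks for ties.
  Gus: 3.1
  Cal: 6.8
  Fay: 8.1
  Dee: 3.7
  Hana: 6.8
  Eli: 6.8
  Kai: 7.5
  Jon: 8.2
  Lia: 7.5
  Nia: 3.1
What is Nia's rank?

Sorted (ascending): 3.1, 3.1, 3.7, 6.8, 6.8, 6.8, 7.5, 7.5, 8.1, 8.2
The 2 values of 3.1 occupy positions 1–2 → average rank (1+2)/2 = 1.5.
The 3 values of 6.8 occupy positions 4–6 → average rank 5.
The 2 values of 7.5 occupy positions 7–8 → average rank (7+8)/2 = 7.5.
Nia has value 3.1 → rank 1.5.

1.5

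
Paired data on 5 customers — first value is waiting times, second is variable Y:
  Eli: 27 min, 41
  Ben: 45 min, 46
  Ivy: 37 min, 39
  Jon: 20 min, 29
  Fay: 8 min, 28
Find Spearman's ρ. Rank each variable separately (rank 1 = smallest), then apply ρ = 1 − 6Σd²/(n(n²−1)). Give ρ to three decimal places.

Ranks of variable 1: 3, 5, 4, 2, 1
Ranks of variable 2: 4, 5, 3, 2, 1
d = r₁ − r₂: -1, 0, 1, 0, 0
d²: 1, 0, 1, 0, 0; Σd² = 2
ρ = 1 − 6·2/(5·24) = 1 − 12/120 = 0.900

0.900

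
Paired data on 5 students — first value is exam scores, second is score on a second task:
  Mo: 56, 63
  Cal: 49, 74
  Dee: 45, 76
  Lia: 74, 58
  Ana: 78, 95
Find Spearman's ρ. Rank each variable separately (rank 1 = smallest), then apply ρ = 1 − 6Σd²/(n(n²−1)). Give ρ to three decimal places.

0.000

Ranks of variable 1: 3, 2, 1, 4, 5
Ranks of variable 2: 2, 3, 4, 1, 5
d = r₁ − r₂: 1, -1, -3, 3, 0
d²: 1, 1, 9, 9, 0; Σd² = 20
ρ = 1 − 6·20/(5·24) = 1 − 120/120 = 0.000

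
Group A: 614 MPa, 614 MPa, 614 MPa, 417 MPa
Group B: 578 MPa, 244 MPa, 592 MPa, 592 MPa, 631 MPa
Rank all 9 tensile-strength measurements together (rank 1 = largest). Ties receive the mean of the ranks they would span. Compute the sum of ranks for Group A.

Sorted (descending): 631, 614, 614, 614, 592, 592, 578, 417, 244
The 3 values of 614 occupy positions 2–4 → average rank 3.
The 2 values of 592 occupy positions 5–6 → average rank (5+6)/2 = 5.5.
Group A values → pooled ranks: 614→3, 614→3, 614→3, 417→8
Rank sum = 3 + 3 + 3 + 8 = 17

17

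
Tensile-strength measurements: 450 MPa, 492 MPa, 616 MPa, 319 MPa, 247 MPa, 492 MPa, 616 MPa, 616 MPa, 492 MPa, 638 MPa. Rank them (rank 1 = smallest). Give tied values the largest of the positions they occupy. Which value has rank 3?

450

Sorted (ascending): 247, 319, 450, 492, 492, 492, 616, 616, 616, 638
The 3 values of 492 occupy positions 4–6 → each gets rank 6.
The 3 values of 616 occupy positions 7–9 → each gets rank 9.
Rank 3 → value 450.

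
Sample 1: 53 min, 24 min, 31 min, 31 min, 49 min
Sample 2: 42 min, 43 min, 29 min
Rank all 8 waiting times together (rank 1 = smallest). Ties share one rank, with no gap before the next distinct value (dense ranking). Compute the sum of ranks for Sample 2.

11

Sorted (ascending): 24, 29, 31, 31, 42, 43, 49, 53
The 2 values of 31 share dense rank 3.
Remaining distinct values take the next consecutive integers.
Sample 2 values → pooled ranks: 42→4, 43→5, 29→2
Rank sum = 4 + 5 + 2 = 11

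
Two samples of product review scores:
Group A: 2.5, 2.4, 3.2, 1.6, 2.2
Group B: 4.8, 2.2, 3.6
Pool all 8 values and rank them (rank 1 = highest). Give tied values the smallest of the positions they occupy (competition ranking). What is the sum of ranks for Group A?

26

Sorted (descending): 4.8, 3.6, 3.2, 2.5, 2.4, 2.2, 2.2, 1.6
The 2 values of 2.2 occupy positions 6–7 → each gets rank 6.
Group A values → pooled ranks: 2.5→4, 2.4→5, 3.2→3, 1.6→8, 2.2→6
Rank sum = 4 + 5 + 3 + 8 + 6 = 26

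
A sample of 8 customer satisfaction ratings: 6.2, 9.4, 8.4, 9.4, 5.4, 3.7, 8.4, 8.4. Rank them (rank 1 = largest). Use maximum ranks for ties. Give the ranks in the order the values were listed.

Sorted (descending): 9.4, 9.4, 8.4, 8.4, 8.4, 6.2, 5.4, 3.7
The 2 values of 9.4 occupy positions 1–2 → each gets rank 2.
The 3 values of 8.4 occupy positions 3–5 → each gets rank 5.

6, 2, 5, 2, 7, 8, 5, 5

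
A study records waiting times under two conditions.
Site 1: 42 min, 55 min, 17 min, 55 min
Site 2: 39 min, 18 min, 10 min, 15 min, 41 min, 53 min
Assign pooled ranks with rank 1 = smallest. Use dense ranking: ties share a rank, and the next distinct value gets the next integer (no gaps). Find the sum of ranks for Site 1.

28

Sorted (ascending): 10, 15, 17, 18, 39, 41, 42, 53, 55, 55
The 2 values of 55 share dense rank 9.
Remaining distinct values take the next consecutive integers.
Site 1 values → pooled ranks: 42→7, 55→9, 17→3, 55→9
Rank sum = 7 + 9 + 3 + 9 = 28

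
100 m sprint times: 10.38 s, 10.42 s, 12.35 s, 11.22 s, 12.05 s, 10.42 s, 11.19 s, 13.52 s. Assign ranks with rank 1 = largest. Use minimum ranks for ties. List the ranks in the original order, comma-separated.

8, 6, 2, 4, 3, 6, 5, 1

Sorted (descending): 13.52, 12.35, 12.05, 11.22, 11.19, 10.42, 10.42, 10.38
The 2 values of 10.42 occupy positions 6–7 → each gets rank 6.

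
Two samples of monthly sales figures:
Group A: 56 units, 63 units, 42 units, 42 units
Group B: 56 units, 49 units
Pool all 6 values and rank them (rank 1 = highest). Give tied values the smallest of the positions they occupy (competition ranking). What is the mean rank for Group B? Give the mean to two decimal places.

3.00

Sorted (descending): 63, 56, 56, 49, 42, 42
The 2 values of 56 occupy positions 2–3 → each gets rank 2.
The 2 values of 42 occupy positions 5–6 → each gets rank 5.
Group B values → pooled ranks: 56→2, 49→4
Mean rank = (2 + 4) / 2 = 3.00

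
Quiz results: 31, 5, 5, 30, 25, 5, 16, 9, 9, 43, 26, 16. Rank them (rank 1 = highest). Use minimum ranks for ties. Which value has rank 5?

25

Sorted (descending): 43, 31, 30, 26, 25, 16, 16, 9, 9, 5, 5, 5
The 2 values of 16 occupy positions 6–7 → each gets rank 6.
The 2 values of 9 occupy positions 8–9 → each gets rank 8.
The 3 values of 5 occupy positions 10–12 → each gets rank 10.
Rank 5 → value 25.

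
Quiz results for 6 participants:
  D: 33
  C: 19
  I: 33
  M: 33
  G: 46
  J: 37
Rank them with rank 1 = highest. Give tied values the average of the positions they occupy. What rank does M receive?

Sorted (descending): 46, 37, 33, 33, 33, 19
The 3 values of 33 occupy positions 3–5 → average rank 4.
M has value 33 → rank 4.

4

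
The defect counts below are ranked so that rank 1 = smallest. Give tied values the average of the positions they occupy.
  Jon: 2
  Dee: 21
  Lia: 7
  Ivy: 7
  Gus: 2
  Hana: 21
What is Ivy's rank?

Sorted (ascending): 2, 2, 7, 7, 21, 21
The 2 values of 2 occupy positions 1–2 → average rank (1+2)/2 = 1.5.
The 2 values of 7 occupy positions 3–4 → average rank (3+4)/2 = 3.5.
The 2 values of 21 occupy positions 5–6 → average rank (5+6)/2 = 5.5.
Ivy has value 7 → rank 3.5.

3.5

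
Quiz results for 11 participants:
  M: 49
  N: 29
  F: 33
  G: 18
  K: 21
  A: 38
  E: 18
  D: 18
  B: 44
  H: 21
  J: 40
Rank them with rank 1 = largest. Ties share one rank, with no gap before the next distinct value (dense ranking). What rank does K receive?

7

Sorted (descending): 49, 44, 40, 38, 33, 29, 21, 21, 18, 18, 18
The 2 values of 21 share dense rank 7.
The 3 values of 18 share dense rank 8.
Remaining distinct values take the next consecutive integers.
K has value 21 → rank 7.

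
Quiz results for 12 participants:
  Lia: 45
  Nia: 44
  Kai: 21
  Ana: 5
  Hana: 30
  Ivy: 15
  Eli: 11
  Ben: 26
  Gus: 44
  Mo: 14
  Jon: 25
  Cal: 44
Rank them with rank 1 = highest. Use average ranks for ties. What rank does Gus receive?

Sorted (descending): 45, 44, 44, 44, 30, 26, 25, 21, 15, 14, 11, 5
The 3 values of 44 occupy positions 2–4 → average rank 3.
Gus has value 44 → rank 3.

3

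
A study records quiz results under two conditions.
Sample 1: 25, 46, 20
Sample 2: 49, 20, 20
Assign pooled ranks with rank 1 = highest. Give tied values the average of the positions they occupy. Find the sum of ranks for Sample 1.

Sorted (descending): 49, 46, 25, 20, 20, 20
The 3 values of 20 occupy positions 4–6 → average rank 5.
Sample 1 values → pooled ranks: 25→3, 46→2, 20→5
Rank sum = 3 + 2 + 5 = 10

10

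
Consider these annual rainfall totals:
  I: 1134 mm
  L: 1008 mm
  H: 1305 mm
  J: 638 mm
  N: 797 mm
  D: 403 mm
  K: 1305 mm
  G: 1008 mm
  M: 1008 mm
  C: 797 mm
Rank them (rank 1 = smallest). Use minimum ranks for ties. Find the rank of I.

Sorted (ascending): 403, 638, 797, 797, 1008, 1008, 1008, 1134, 1305, 1305
The 2 values of 797 occupy positions 3–4 → each gets rank 3.
The 3 values of 1008 occupy positions 5–7 → each gets rank 5.
The 2 values of 1305 occupy positions 9–10 → each gets rank 9.
I has value 1134 mm → rank 8.

8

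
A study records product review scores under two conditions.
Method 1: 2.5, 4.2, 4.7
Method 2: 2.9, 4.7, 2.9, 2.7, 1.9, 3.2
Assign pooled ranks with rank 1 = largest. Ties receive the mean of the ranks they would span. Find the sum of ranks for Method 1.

Sorted (descending): 4.7, 4.7, 4.2, 3.2, 2.9, 2.9, 2.7, 2.5, 1.9
The 2 values of 4.7 occupy positions 1–2 → average rank (1+2)/2 = 1.5.
The 2 values of 2.9 occupy positions 5–6 → average rank (5+6)/2 = 5.5.
Method 1 values → pooled ranks: 2.5→8, 4.2→3, 4.7→1.5
Rank sum = 8 + 3 + 1.5 = 12.5

12.5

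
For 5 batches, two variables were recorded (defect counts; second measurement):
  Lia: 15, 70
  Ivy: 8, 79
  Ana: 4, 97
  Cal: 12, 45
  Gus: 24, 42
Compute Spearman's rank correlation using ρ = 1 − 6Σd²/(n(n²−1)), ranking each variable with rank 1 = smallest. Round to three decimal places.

Ranks of variable 1: 4, 2, 1, 3, 5
Ranks of variable 2: 3, 4, 5, 2, 1
d = r₁ − r₂: 1, -2, -4, 1, 4
d²: 1, 4, 16, 1, 16; Σd² = 38
ρ = 1 − 6·38/(5·24) = 1 − 228/120 = -0.900

-0.900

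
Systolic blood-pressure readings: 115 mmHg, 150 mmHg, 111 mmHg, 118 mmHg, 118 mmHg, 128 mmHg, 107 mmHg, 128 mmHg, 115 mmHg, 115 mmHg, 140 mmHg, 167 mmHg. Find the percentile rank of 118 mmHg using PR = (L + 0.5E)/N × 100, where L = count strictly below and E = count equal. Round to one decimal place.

50.0

N = 12.
Strictly below 118: 5. Equal to 118: 2.
PR = (5 + 0.5·2)/12 × 100 = 50.0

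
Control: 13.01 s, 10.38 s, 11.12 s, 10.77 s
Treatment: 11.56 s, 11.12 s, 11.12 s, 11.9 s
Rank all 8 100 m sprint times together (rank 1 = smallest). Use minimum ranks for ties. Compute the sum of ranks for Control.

Sorted (ascending): 10.38, 10.77, 11.12, 11.12, 11.12, 11.56, 11.9, 13.01
The 3 values of 11.12 occupy positions 3–5 → each gets rank 3.
Control values → pooled ranks: 13.01→8, 10.38→1, 11.12→3, 10.77→2
Rank sum = 8 + 1 + 3 + 2 = 14

14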